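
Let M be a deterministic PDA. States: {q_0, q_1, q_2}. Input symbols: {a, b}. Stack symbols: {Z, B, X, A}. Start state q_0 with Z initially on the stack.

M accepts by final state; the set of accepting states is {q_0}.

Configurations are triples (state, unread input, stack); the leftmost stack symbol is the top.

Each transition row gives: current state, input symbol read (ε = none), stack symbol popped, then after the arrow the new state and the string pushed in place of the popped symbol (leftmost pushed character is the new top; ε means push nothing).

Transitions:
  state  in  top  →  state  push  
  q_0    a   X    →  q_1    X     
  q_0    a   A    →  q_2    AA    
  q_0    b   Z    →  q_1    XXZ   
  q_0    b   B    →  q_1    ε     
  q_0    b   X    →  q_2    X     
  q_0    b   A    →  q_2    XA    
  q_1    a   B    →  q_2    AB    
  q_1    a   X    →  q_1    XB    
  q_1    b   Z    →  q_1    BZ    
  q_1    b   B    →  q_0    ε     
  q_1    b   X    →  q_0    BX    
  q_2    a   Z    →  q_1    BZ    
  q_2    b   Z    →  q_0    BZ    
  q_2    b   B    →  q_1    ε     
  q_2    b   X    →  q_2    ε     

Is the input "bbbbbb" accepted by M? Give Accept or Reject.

Accept

(q_0, bbbbbb, Z) ⊢ (q_1, bbbbb, XXZ) ⊢ (q_0, bbbb, BXXZ) ⊢ (q_1, bbb, XXZ) ⊢ (q_0, bb, BXXZ) ⊢ (q_1, b, XXZ) ⊢ (q_0, ε, BXXZ)
All input consumed; state q_0 ∈ F.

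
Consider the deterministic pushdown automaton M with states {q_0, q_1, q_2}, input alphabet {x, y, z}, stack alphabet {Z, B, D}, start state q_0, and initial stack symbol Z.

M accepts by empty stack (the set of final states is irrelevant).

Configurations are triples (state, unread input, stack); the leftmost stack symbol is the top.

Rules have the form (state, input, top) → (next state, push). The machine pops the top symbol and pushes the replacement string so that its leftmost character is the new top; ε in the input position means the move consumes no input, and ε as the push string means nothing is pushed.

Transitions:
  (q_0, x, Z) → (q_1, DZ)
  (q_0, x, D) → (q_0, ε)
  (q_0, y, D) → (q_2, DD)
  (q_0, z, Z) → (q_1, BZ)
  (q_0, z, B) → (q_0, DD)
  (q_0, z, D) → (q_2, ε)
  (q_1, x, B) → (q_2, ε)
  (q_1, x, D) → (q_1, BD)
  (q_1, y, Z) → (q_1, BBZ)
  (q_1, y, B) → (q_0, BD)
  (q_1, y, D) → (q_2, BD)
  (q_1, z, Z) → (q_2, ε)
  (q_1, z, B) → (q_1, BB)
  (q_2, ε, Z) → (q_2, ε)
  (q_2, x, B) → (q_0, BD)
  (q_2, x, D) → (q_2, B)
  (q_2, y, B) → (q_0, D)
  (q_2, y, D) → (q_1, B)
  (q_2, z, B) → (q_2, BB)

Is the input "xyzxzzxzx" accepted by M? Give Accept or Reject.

Reject

(q_0, xyzxzzxzx, Z)
  read x, top Z: go to q_1, push DZ → (q_1, yzxzzxzx, DZ)
  read y, top D: go to q_2, push BD → (q_2, zxzzxzx, BDZ)
  read z, top B: go to q_2, push BB → (q_2, xzzxzx, BBDZ)
  read x, top B: go to q_0, push BD → (q_0, zzxzx, BDBDZ)
  read z, top B: go to q_0, push DD → (q_0, zxzx, DDDBDZ)
  read z, top D: go to q_2, push ε → (q_2, xzx, DDBDZ)
  read x, top D: go to q_2, push B → (q_2, zx, BDBDZ)
  read z, top B: go to q_2, push BB → (q_2, x, BBDBDZ)
  read x, top B: go to q_0, push BD → (q_0, ε, BDBDBDZ)
All input consumed; stack is BDBDBDZ, not empty, and no further ε-move applies.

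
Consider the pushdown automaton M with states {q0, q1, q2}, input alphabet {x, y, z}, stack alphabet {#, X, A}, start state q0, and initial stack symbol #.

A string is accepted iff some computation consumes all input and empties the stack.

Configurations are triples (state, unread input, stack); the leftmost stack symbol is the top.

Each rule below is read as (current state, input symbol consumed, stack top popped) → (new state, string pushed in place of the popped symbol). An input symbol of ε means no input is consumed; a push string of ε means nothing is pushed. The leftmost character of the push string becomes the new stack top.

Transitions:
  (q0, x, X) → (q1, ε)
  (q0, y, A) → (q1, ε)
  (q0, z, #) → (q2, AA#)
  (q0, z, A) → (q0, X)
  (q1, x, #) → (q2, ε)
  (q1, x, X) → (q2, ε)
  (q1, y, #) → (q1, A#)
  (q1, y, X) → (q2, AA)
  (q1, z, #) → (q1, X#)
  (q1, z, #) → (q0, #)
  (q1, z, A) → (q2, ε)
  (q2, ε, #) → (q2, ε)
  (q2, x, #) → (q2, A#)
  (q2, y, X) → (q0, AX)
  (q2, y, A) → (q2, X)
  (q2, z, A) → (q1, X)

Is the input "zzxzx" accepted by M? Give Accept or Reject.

One accepting computation: (q0, zzxzx, #) ⊢ (q2, zxzx, AA#) ⊢ (q1, xzx, XA#) ⊢ (q2, zx, A#) ⊢ (q1, x, X#) ⊢ (q2, ε, #) ⊢ (q2, ε, ε)
All input consumed and the stack is empty.

Accept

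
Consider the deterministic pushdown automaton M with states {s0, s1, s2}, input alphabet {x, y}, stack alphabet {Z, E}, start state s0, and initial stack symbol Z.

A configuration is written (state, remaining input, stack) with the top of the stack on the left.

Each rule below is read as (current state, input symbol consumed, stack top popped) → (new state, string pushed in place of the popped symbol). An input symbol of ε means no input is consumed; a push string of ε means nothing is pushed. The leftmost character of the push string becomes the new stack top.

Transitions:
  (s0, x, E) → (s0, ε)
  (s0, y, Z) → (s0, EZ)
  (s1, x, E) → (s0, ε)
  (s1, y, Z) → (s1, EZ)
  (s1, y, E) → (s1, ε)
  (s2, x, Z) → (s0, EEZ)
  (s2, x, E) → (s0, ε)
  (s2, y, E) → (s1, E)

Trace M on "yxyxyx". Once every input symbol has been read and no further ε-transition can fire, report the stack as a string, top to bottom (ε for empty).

(s0, yxyxyx, Z) ⊢ (s0, xyxyx, EZ) ⊢ (s0, yxyx, Z) ⊢ (s0, xyx, EZ) ⊢ (s0, yx, Z) ⊢ (s0, x, EZ) ⊢ (s0, ε, Z)
All input consumed in state s0 with stack Z.

Z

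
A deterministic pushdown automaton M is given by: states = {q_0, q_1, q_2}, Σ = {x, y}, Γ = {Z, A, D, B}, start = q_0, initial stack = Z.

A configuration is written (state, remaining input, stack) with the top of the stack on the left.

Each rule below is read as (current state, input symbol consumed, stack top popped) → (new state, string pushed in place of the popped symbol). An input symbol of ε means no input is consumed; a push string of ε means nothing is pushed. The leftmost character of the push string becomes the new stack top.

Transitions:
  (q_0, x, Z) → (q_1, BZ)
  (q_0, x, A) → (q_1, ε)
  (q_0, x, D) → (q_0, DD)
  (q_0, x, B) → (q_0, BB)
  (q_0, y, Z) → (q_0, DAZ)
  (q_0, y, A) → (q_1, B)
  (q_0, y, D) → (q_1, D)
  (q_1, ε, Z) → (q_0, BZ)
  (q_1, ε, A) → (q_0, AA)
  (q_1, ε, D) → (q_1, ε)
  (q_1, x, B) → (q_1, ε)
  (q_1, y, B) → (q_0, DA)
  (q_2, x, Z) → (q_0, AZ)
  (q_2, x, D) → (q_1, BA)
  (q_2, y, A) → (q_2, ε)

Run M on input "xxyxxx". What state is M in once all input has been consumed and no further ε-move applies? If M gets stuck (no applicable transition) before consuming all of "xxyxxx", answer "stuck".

(q_0, xxyxxx, Z)
  read x, top Z: go to q_1, push BZ → (q_1, xyxxx, BZ)
  read x, top B: go to q_1, push ε → (q_1, yxxx, Z)
  ε-move, top Z: go to q_0, push BZ → (q_0, yxxx, BZ)
No transition for (q_0, y, top B); M blocks with input yxxx remaining.

stuck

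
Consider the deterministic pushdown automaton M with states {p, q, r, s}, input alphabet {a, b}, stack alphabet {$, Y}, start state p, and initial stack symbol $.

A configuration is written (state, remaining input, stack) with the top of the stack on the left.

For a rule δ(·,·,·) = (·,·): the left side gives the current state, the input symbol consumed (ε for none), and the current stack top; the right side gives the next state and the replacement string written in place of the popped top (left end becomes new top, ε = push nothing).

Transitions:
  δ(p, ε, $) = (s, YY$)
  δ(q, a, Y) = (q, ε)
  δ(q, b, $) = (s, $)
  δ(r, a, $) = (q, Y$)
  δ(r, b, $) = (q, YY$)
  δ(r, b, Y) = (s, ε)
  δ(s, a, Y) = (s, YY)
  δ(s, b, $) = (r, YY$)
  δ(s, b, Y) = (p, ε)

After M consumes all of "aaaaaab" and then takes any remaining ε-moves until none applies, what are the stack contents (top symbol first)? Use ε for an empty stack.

(p, aaaaaab, $)
  ε-move, top $: go to s, push YY$ → (s, aaaaaab, YY$)
  read a, top Y: go to s, push YY → (s, aaaaab, YYY$)
  read a, top Y: go to s, push YY → (s, aaaab, YYYY$)
  read a, top Y: go to s, push YY → (s, aaab, YYYYY$)
  read a, top Y: go to s, push YY → (s, aab, YYYYYY$)
  read a, top Y: go to s, push YY → (s, ab, YYYYYYY$)
  read a, top Y: go to s, push YY → (s, b, YYYYYYYY$)
  read b, top Y: go to p, push ε → (p, ε, YYYYYYY$)
All input consumed in state p with stack YYYYYYY$.

YYYYYYY$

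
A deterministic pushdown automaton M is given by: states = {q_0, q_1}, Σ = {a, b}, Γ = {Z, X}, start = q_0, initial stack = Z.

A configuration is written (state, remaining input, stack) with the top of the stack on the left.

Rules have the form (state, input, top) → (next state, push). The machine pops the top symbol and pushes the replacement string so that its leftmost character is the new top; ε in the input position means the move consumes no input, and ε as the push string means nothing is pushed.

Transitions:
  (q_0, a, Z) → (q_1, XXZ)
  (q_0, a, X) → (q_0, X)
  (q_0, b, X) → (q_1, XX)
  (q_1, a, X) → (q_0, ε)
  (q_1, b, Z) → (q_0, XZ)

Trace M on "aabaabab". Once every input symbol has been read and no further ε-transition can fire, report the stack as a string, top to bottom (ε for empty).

XXZ

(q_0, aabaabab, Z)
  read a, top Z: go to q_1, push XXZ → (q_1, abaabab, XXZ)
  read a, top X: go to q_0, push ε → (q_0, baabab, XZ)
  read b, top X: go to q_1, push XX → (q_1, aabab, XXZ)
  read a, top X: go to q_0, push ε → (q_0, abab, XZ)
  read a, top X: go to q_0, push X → (q_0, bab, XZ)
  read b, top X: go to q_1, push XX → (q_1, ab, XXZ)
  read a, top X: go to q_0, push ε → (q_0, b, XZ)
  read b, top X: go to q_1, push XX → (q_1, ε, XXZ)
All input consumed in state q_1 with stack XXZ.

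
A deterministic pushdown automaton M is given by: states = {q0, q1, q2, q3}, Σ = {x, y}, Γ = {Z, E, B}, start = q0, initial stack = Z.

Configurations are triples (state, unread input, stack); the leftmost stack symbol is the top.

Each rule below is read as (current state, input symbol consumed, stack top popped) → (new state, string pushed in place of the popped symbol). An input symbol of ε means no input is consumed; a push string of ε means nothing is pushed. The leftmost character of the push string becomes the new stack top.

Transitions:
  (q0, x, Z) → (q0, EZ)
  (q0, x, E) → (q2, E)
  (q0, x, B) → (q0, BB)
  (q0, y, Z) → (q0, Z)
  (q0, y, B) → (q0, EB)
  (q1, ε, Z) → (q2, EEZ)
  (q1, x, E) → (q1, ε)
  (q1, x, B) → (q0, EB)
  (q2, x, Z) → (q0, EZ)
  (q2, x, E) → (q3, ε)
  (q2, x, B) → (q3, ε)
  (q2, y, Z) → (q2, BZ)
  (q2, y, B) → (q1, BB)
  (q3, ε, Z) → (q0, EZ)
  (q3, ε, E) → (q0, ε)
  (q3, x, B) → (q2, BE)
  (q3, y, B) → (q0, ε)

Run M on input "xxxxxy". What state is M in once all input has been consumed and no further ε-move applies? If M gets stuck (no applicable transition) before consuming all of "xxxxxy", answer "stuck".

(q0, xxxxxy, Z)
  read x, top Z: go to q0, push EZ → (q0, xxxxy, EZ)
  read x, top E: go to q2, push E → (q2, xxxy, EZ)
  read x, top E: go to q3, push ε → (q3, xxy, Z)
  ε-move, top Z: go to q0, push EZ → (q0, xxy, EZ)
  read x, top E: go to q2, push E → (q2, xy, EZ)
  read x, top E: go to q3, push ε → (q3, y, Z)
  ε-move, top Z: go to q0, push EZ → (q0, y, EZ)
No transition for (q0, y, top E); M blocks with input y remaining.

stuck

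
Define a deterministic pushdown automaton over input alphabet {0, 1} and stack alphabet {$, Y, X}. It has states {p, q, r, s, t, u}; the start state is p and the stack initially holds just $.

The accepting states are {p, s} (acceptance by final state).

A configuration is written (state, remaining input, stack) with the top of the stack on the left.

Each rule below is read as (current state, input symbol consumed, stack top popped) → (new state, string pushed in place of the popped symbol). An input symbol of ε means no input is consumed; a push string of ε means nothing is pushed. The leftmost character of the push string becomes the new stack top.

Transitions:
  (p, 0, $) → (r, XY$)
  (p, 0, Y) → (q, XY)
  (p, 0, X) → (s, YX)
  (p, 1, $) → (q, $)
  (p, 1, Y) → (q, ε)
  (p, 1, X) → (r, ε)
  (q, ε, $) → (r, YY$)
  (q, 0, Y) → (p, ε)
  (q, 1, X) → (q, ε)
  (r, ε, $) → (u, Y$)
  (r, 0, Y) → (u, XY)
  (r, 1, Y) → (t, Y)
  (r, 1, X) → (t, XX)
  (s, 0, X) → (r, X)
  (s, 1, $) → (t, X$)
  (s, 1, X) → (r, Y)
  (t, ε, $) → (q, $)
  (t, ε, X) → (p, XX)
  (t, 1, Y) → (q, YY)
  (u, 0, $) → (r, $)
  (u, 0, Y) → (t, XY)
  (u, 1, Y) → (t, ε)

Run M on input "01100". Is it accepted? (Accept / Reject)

(p, 01100, $)
  read 0, top $: go to r, push XY$ → (r, 1100, XY$)
  read 1, top X: go to t, push XX → (t, 100, XXY$)
  ε-move, top X: go to p, push XX → (p, 100, XXXY$)
  read 1, top X: go to r, push ε → (r, 00, XXY$)
No transition applies at (r, 00, XXY$); input not fully consumed.

Reject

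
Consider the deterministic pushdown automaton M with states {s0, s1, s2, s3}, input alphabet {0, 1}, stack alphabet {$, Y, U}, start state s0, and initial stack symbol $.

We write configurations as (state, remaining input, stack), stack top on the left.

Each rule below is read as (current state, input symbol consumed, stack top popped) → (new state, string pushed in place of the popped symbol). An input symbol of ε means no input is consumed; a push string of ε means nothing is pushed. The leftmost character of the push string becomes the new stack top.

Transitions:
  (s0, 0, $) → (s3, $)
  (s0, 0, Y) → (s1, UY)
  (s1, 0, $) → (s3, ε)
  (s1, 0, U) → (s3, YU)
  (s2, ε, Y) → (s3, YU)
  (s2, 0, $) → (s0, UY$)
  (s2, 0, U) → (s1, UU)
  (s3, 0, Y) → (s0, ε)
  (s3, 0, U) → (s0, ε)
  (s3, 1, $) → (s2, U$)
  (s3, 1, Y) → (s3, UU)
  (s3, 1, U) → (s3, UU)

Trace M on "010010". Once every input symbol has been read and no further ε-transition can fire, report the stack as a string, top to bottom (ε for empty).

(s0, 010010, $)
  read 0, top $: go to s3, push $ → (s3, 10010, $)
  read 1, top $: go to s2, push U$ → (s2, 0010, U$)
  read 0, top U: go to s1, push UU → (s1, 010, UU$)
  read 0, top U: go to s3, push YU → (s3, 10, YUU$)
  read 1, top Y: go to s3, push UU → (s3, 0, UUUU$)
  read 0, top U: go to s0, push ε → (s0, ε, UUU$)
All input consumed in state s0 with stack UUU$.

UUU$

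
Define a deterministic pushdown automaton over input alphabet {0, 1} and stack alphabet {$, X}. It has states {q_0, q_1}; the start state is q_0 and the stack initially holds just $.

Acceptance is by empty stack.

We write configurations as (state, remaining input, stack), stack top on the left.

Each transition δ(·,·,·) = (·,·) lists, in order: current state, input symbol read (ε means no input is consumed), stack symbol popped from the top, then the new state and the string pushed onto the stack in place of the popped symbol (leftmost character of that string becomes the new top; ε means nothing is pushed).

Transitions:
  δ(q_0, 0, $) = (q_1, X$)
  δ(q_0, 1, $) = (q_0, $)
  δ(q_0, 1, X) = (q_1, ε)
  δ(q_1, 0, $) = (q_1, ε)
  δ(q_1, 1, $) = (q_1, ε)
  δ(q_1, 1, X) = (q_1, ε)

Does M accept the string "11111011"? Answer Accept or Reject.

(q_0, 11111011, $)
  read 1, top $: go to q_0, push $ → (q_0, 1111011, $)
  read 1, top $: go to q_0, push $ → (q_0, 111011, $)
  read 1, top $: go to q_0, push $ → (q_0, 11011, $)
  read 1, top $: go to q_0, push $ → (q_0, 1011, $)
  read 1, top $: go to q_0, push $ → (q_0, 011, $)
  read 0, top $: go to q_1, push X$ → (q_1, 11, X$)
  read 1, top X: go to q_1, push ε → (q_1, 1, $)
  read 1, top $: go to q_1, push ε → (q_1, ε, ε)
All input consumed and the stack is empty.

Accept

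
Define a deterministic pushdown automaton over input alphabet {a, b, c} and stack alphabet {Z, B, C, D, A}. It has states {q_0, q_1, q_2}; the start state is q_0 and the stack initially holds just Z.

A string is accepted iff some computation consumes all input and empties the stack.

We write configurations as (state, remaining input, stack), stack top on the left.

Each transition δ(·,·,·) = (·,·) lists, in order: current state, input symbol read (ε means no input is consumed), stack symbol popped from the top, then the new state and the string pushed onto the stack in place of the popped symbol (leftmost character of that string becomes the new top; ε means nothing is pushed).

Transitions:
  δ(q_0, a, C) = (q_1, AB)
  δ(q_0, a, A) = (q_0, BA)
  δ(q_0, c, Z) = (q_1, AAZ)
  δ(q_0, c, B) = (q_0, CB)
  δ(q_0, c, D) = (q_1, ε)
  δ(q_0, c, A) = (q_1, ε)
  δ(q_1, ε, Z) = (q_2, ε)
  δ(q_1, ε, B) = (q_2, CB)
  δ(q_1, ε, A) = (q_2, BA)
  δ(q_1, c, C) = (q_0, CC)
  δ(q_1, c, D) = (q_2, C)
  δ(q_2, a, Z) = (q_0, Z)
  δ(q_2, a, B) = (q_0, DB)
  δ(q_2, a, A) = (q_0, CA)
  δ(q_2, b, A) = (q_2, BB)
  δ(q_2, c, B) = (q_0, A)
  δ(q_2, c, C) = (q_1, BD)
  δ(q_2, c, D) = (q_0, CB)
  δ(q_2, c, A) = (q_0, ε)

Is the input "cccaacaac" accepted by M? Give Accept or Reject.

(q_0, cccaacaac, Z)
  read c, top Z: go to q_1, push AAZ → (q_1, ccaacaac, AAZ)
  ε-move, top A: go to q_2, push BA → (q_2, ccaacaac, BAAZ)
  read c, top B: go to q_0, push A → (q_0, caacaac, AAAZ)
  read c, top A: go to q_1, push ε → (q_1, aacaac, AAZ)
  ε-move, top A: go to q_2, push BA → (q_2, aacaac, BAAZ)
  read a, top B: go to q_0, push DB → (q_0, acaac, DBAAZ)
No transition applies at (q_0, acaac, DBAAZ); input not fully consumed.

Reject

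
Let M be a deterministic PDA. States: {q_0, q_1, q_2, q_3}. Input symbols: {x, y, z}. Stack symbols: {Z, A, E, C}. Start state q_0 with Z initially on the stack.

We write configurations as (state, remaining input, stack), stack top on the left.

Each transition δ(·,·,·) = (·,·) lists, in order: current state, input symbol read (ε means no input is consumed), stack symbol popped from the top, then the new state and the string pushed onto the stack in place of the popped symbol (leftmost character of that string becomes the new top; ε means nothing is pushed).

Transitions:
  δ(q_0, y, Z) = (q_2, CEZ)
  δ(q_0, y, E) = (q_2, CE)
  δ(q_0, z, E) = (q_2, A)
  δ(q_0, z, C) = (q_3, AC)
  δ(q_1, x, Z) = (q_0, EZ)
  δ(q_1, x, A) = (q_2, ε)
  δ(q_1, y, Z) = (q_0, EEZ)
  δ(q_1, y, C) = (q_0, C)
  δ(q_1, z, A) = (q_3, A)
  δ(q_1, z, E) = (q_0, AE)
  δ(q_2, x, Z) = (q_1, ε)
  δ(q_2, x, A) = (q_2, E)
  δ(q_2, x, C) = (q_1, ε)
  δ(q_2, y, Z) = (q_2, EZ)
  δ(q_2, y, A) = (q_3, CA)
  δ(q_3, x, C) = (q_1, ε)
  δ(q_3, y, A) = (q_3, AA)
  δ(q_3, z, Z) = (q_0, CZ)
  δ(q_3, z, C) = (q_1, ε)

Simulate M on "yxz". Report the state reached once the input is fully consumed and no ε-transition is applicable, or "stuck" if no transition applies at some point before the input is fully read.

q_0

(q_0, yxz, Z)
  read y, top Z: go to q_2, push CEZ → (q_2, xz, CEZ)
  read x, top C: go to q_1, push ε → (q_1, z, EZ)
  read z, top E: go to q_0, push AE → (q_0, ε, AEZ)
All input consumed; M is in state q_0.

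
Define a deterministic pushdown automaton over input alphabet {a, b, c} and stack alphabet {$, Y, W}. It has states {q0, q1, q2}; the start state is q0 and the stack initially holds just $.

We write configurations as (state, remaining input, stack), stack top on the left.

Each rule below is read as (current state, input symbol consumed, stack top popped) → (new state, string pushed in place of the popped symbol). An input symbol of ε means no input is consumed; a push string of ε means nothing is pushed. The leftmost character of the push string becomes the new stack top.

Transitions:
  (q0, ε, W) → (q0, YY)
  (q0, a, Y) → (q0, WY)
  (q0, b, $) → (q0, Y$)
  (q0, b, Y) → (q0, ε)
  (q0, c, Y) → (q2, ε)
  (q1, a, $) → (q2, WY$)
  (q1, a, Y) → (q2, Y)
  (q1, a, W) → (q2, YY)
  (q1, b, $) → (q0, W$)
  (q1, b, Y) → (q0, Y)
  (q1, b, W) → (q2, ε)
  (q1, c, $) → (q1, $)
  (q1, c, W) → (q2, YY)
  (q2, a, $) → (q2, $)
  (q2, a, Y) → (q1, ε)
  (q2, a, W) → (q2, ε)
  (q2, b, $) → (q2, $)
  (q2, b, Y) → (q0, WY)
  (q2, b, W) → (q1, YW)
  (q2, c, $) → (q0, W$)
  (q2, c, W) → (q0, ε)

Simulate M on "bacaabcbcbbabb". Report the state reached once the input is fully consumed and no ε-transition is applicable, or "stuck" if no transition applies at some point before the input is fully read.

(q0, bacaabcbcbbabb, $) ⊢ (q0, acaabcbcbbabb, Y$) ⊢ (q0, caabcbcbbabb, WY$) ⊢ (q0, caabcbcbbabb, YYY$) ⊢ (q2, aabcbcbbabb, YY$) ⊢ (q1, abcbcbbabb, Y$) ⊢ (q2, bcbcbbabb, Y$) ⊢ (q0, cbcbbabb, WY$) ⊢ (q0, cbcbbabb, YYY$) ⊢ (q2, bcbbabb, YY$) ⊢ (q0, cbbabb, WYY$) ⊢ (q0, cbbabb, YYYY$) ⊢ (q2, bbabb, YYY$) ⊢ (q0, babb, WYYY$) ⊢ (q0, babb, YYYYY$) ⊢ (q0, abb, YYYY$) ⊢ (q0, bb, WYYYY$) ⊢ (q0, bb, YYYYYY$) ⊢ (q0, b, YYYYY$) ⊢ (q0, ε, YYYY$)
All input consumed; M is in state q0.

q0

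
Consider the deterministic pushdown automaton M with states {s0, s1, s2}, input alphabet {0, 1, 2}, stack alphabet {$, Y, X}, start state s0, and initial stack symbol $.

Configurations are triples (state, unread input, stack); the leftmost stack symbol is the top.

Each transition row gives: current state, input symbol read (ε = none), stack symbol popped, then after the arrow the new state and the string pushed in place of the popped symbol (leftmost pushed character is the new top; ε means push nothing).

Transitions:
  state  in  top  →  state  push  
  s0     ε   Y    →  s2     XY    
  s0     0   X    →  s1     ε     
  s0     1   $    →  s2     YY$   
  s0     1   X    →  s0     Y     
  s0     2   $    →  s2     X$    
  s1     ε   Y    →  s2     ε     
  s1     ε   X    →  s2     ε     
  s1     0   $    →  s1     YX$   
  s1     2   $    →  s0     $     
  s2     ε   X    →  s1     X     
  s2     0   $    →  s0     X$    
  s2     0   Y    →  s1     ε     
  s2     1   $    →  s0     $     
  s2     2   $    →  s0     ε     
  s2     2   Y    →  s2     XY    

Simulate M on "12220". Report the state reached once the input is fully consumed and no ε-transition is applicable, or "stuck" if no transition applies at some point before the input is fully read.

(s0, 12220, $)
  read 1, top $: go to s2, push YY$ → (s2, 2220, YY$)
  read 2, top Y: go to s2, push XY → (s2, 220, XYY$)
  ε-move, top X: go to s1, push X → (s1, 220, XYY$)
  ε-move, top X: go to s2, push ε → (s2, 220, YY$)
  read 2, top Y: go to s2, push XY → (s2, 20, XYY$)
  ε-move, top X: go to s1, push X → (s1, 20, XYY$)
  ε-move, top X: go to s2, push ε → (s2, 20, YY$)
  read 2, top Y: go to s2, push XY → (s2, 0, XYY$)
  ε-move, top X: go to s1, push X → (s1, 0, XYY$)
  ε-move, top X: go to s2, push ε → (s2, 0, YY$)
  read 0, top Y: go to s1, push ε → (s1, ε, Y$)
  ε-move, top Y: go to s2, push ε → (s2, ε, $)
All input consumed; M is in state s2.

s2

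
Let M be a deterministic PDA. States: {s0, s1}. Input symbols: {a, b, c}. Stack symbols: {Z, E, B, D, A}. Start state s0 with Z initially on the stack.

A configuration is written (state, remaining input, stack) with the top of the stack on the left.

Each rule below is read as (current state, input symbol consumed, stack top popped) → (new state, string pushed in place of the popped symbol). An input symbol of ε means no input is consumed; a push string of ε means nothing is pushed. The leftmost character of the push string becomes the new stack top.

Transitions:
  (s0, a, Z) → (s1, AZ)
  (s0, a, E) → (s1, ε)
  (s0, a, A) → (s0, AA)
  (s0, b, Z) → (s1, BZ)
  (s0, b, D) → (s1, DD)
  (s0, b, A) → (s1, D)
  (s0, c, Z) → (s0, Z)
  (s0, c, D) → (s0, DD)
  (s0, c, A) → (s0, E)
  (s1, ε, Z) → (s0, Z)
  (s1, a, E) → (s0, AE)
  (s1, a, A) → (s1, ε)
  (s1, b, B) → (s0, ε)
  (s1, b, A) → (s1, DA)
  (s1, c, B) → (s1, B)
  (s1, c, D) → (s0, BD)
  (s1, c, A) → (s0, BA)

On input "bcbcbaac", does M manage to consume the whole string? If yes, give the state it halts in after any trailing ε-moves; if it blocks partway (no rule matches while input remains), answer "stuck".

stuck

(s0, bcbcbaac, Z)
  read b, top Z: go to s1, push BZ → (s1, cbcbaac, BZ)
  read c, top B: go to s1, push B → (s1, bcbaac, BZ)
  read b, top B: go to s0, push ε → (s0, cbaac, Z)
  read c, top Z: go to s0, push Z → (s0, baac, Z)
  read b, top Z: go to s1, push BZ → (s1, aac, BZ)
No transition for (s1, a, top B); M blocks with input aac remaining.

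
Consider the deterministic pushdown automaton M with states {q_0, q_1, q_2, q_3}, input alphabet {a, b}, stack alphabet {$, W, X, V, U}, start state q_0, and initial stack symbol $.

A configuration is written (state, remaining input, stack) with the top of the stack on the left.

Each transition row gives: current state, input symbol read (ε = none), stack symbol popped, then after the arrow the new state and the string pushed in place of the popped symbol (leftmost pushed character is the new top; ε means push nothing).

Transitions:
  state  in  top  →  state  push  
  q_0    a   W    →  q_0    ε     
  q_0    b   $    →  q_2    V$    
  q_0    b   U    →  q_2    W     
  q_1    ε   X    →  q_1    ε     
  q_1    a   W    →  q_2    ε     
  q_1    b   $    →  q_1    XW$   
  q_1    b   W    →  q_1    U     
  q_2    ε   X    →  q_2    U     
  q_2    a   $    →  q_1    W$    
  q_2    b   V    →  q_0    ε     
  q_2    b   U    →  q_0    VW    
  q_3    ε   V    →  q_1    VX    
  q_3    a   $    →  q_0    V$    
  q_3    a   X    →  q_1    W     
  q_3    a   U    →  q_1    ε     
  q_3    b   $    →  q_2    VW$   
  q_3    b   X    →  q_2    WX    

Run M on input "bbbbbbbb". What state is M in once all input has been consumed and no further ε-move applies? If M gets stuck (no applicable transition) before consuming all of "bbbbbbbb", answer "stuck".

q_0

(q_0, bbbbbbbb, $) ⊢ (q_2, bbbbbbb, V$) ⊢ (q_0, bbbbbb, $) ⊢ (q_2, bbbbb, V$) ⊢ (q_0, bbbb, $) ⊢ (q_2, bbb, V$) ⊢ (q_0, bb, $) ⊢ (q_2, b, V$) ⊢ (q_0, ε, $)
All input consumed; M is in state q_0.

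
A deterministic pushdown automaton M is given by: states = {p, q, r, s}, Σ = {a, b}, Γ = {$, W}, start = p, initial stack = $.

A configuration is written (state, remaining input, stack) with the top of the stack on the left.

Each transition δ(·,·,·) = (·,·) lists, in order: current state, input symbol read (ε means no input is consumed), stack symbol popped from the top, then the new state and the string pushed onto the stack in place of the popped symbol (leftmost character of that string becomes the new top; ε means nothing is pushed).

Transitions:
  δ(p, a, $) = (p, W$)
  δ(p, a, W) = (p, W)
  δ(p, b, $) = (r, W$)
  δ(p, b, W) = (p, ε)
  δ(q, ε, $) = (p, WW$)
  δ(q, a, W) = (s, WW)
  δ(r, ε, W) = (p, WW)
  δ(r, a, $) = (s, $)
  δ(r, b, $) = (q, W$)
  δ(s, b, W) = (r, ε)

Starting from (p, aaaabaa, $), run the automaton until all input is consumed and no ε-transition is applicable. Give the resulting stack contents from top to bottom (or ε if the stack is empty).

W$

(p, aaaabaa, $) ⊢ (p, aaabaa, W$) ⊢ (p, aabaa, W$) ⊢ (p, abaa, W$) ⊢ (p, baa, W$) ⊢ (p, aa, $) ⊢ (p, a, W$) ⊢ (p, ε, W$)
All input consumed in state p with stack W$.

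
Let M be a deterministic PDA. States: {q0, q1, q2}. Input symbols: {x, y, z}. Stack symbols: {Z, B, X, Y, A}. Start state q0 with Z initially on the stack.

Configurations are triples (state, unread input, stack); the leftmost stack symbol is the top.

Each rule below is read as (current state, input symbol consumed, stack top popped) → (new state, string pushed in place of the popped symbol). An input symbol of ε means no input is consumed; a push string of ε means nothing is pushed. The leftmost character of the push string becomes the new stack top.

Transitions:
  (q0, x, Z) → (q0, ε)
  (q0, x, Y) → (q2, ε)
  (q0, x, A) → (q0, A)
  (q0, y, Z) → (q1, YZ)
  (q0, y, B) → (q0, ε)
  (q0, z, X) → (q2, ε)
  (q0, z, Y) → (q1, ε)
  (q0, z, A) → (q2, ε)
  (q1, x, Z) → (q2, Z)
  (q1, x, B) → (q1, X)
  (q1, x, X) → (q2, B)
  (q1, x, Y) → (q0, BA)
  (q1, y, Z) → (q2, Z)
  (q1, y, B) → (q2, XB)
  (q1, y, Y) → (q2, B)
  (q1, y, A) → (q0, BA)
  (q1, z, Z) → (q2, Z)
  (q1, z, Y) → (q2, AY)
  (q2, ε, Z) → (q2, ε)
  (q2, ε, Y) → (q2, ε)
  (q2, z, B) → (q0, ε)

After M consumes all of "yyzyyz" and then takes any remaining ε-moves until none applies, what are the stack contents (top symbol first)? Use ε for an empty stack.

(q0, yyzyyz, Z)
  read y, top Z: go to q1, push YZ → (q1, yzyyz, YZ)
  read y, top Y: go to q2, push B → (q2, zyyz, BZ)
  read z, top B: go to q0, push ε → (q0, yyz, Z)
  read y, top Z: go to q1, push YZ → (q1, yz, YZ)
  read y, top Y: go to q2, push B → (q2, z, BZ)
  read z, top B: go to q0, push ε → (q0, ε, Z)
All input consumed in state q0 with stack Z.

Z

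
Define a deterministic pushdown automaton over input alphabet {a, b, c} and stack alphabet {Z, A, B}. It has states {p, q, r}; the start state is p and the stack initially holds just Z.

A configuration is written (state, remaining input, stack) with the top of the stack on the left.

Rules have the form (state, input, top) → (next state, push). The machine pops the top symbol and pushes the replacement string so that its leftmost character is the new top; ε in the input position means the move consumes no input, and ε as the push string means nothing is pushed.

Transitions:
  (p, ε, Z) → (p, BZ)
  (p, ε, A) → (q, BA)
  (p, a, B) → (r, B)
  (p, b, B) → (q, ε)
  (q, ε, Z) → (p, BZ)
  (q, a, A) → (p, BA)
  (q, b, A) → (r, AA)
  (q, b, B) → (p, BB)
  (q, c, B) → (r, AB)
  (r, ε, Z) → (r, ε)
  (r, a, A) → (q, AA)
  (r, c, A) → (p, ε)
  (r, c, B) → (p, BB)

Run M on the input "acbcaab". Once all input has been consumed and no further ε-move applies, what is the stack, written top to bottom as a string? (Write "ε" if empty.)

(p, acbcaab, Z) ⊢ (p, acbcaab, BZ) ⊢ (r, cbcaab, BZ) ⊢ (p, bcaab, BBZ) ⊢ (q, caab, BZ) ⊢ (r, aab, ABZ) ⊢ (q, ab, AABZ) ⊢ (p, b, BAABZ) ⊢ (q, ε, AABZ)
All input consumed in state q with stack AABZ.

AABZ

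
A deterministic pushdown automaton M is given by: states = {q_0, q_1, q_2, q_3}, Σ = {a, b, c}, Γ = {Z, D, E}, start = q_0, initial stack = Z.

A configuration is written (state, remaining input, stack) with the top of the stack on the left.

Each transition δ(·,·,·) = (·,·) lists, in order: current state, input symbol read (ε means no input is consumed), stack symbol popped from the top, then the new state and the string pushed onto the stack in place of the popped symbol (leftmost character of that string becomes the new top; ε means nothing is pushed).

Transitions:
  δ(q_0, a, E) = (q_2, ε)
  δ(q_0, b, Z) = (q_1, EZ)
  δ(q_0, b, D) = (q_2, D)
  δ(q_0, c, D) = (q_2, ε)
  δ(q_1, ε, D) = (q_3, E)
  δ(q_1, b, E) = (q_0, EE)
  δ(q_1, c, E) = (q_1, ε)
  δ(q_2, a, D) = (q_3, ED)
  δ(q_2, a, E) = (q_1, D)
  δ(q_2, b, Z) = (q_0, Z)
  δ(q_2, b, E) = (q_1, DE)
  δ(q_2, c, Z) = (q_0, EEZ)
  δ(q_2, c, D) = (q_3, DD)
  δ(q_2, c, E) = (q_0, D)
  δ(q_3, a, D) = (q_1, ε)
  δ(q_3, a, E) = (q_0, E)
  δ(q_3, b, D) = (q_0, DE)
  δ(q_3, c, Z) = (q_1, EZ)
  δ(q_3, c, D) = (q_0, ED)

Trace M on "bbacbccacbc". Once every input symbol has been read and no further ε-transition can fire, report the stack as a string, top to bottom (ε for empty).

EDDZ

(q_0, bbacbccacbc, Z)
  read b, top Z: go to q_1, push EZ → (q_1, bacbccacbc, EZ)
  read b, top E: go to q_0, push EE → (q_0, acbccacbc, EEZ)
  read a, top E: go to q_2, push ε → (q_2, cbccacbc, EZ)
  read c, top E: go to q_0, push D → (q_0, bccacbc, DZ)
  read b, top D: go to q_2, push D → (q_2, ccacbc, DZ)
  read c, top D: go to q_3, push DD → (q_3, cacbc, DDZ)
  read c, top D: go to q_0, push ED → (q_0, acbc, EDDZ)
  read a, top E: go to q_2, push ε → (q_2, cbc, DDZ)
  read c, top D: go to q_3, push DD → (q_3, bc, DDDZ)
  read b, top D: go to q_0, push DE → (q_0, c, DEDDZ)
  read c, top D: go to q_2, push ε → (q_2, ε, EDDZ)
All input consumed in state q_2 with stack EDDZ.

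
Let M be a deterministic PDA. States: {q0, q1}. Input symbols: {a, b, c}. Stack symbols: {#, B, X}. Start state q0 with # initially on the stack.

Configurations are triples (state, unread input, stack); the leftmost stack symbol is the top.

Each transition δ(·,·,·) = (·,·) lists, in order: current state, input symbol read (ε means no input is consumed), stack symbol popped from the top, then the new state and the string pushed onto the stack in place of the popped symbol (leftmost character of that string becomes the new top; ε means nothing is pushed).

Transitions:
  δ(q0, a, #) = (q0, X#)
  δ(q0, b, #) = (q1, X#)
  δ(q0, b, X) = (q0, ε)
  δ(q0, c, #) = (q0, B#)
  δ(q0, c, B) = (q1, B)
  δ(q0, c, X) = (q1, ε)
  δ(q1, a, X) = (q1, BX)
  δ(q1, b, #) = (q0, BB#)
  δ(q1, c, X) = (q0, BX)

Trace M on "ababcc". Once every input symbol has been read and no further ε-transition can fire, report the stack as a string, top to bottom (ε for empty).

B#

(q0, ababcc, #) ⊢ (q0, babcc, X#) ⊢ (q0, abcc, #) ⊢ (q0, bcc, X#) ⊢ (q0, cc, #) ⊢ (q0, c, B#) ⊢ (q1, ε, B#)
All input consumed in state q1 with stack B#.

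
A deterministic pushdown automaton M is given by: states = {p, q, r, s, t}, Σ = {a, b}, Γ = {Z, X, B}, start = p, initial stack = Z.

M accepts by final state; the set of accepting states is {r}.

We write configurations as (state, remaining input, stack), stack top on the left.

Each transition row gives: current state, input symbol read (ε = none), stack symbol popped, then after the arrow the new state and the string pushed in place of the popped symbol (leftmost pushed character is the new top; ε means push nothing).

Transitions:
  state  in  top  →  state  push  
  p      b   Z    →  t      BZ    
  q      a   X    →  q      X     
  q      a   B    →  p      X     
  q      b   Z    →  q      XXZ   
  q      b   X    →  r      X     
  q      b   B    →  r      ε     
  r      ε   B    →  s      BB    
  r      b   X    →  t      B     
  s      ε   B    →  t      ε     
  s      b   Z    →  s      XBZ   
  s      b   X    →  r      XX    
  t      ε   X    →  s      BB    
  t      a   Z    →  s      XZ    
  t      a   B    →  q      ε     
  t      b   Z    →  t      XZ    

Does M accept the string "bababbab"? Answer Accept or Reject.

Accept

(p, bababbab, Z) ⊢ (t, ababbab, BZ) ⊢ (q, babbab, Z) ⊢ (q, abbab, XXZ) ⊢ (q, bbab, XXZ) ⊢ (r, bab, XXZ) ⊢ (t, ab, BXZ) ⊢ (q, b, XZ) ⊢ (r, ε, XZ)
All input consumed; state r ∈ F.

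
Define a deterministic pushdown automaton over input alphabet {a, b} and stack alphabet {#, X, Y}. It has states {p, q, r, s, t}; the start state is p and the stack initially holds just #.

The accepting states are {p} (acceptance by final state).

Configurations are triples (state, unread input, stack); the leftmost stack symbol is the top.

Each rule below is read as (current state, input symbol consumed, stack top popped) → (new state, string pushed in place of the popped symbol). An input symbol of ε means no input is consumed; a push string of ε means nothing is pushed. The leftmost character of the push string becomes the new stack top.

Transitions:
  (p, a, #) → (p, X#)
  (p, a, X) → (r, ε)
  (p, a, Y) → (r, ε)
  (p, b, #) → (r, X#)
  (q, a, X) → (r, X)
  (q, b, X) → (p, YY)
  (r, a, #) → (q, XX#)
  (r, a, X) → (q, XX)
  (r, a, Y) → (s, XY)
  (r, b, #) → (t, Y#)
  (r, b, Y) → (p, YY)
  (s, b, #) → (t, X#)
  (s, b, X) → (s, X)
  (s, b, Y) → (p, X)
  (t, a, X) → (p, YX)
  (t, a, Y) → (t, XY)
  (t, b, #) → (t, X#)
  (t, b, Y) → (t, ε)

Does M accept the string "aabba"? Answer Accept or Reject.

(p, aabba, #)
  read a, top #: go to p, push X# → (p, abba, X#)
  read a, top X: go to r, push ε → (r, bba, #)
  read b, top #: go to t, push Y# → (t, ba, Y#)
  read b, top Y: go to t, push ε → (t, a, #)
No transition applies at (t, a, #); input not fully consumed.

Reject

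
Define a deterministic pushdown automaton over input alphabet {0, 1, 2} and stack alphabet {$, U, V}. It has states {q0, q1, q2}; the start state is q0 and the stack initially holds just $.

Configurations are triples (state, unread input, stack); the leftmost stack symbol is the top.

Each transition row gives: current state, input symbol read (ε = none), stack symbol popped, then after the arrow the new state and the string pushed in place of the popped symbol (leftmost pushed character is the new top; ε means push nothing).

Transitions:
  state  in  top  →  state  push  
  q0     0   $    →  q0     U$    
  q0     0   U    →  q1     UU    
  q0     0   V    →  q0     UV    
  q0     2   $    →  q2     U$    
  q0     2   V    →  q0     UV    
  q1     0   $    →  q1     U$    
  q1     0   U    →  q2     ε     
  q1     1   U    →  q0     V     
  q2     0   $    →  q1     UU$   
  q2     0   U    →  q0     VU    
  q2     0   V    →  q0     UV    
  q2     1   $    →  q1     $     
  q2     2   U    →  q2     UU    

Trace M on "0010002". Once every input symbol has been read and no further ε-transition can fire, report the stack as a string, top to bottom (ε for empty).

(q0, 0010002, $)
  read 0, top $: go to q0, push U$ → (q0, 010002, U$)
  read 0, top U: go to q1, push UU → (q1, 10002, UU$)
  read 1, top U: go to q0, push V → (q0, 0002, VU$)
  read 0, top V: go to q0, push UV → (q0, 002, UVU$)
  read 0, top U: go to q1, push UU → (q1, 02, UUVU$)
  read 0, top U: go to q2, push ε → (q2, 2, UVU$)
  read 2, top U: go to q2, push UU → (q2, ε, UUVU$)
All input consumed in state q2 with stack UUVU$.

UUVU$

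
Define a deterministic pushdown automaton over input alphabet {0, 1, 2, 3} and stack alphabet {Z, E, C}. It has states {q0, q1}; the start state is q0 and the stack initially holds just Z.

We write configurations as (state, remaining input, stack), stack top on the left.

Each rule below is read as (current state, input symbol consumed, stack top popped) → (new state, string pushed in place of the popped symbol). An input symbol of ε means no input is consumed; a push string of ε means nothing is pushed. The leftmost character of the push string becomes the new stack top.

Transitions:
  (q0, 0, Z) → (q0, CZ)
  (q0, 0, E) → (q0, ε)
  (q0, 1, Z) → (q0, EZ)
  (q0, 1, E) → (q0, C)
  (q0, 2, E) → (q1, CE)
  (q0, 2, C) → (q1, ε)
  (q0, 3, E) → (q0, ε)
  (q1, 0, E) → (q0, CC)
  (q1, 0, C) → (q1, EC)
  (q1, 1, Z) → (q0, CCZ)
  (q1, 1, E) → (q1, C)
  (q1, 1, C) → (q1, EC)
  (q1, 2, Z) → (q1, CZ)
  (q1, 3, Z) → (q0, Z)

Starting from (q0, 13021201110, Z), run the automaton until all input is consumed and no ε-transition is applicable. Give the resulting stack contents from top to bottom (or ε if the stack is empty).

ECCCZ

(q0, 13021201110, Z)
  read 1, top Z: go to q0, push EZ → (q0, 3021201110, EZ)
  read 3, top E: go to q0, push ε → (q0, 021201110, Z)
  read 0, top Z: go to q0, push CZ → (q0, 21201110, CZ)
  read 2, top C: go to q1, push ε → (q1, 1201110, Z)
  read 1, top Z: go to q0, push CCZ → (q0, 201110, CCZ)
  read 2, top C: go to q1, push ε → (q1, 01110, CZ)
  read 0, top C: go to q1, push EC → (q1, 1110, ECZ)
  read 1, top E: go to q1, push C → (q1, 110, CCZ)
  read 1, top C: go to q1, push EC → (q1, 10, ECCZ)
  read 1, top E: go to q1, push C → (q1, 0, CCCZ)
  read 0, top C: go to q1, push EC → (q1, ε, ECCCZ)
All input consumed in state q1 with stack ECCCZ.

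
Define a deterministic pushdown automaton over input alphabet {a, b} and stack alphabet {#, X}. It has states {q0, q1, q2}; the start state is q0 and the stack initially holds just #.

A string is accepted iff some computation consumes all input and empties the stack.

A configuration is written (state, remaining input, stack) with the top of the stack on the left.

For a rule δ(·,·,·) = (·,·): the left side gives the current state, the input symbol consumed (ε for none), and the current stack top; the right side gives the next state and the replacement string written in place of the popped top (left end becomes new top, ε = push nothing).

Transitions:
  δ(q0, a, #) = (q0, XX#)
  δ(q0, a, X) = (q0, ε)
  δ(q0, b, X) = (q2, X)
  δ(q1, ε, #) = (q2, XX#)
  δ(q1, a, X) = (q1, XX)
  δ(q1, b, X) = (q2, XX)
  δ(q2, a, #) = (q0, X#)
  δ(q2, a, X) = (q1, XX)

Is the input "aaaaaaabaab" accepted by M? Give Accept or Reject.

Reject

(q0, aaaaaaabaab, #)
  read a, top #: go to q0, push XX# → (q0, aaaaaabaab, XX#)
  read a, top X: go to q0, push ε → (q0, aaaaabaab, X#)
  read a, top X: go to q0, push ε → (q0, aaaabaab, #)
  read a, top #: go to q0, push XX# → (q0, aaabaab, XX#)
  read a, top X: go to q0, push ε → (q0, aabaab, X#)
  read a, top X: go to q0, push ε → (q0, abaab, #)
  read a, top #: go to q0, push XX# → (q0, baab, XX#)
  read b, top X: go to q2, push X → (q2, aab, XX#)
  read a, top X: go to q1, push XX → (q1, ab, XXX#)
  read a, top X: go to q1, push XX → (q1, b, XXXX#)
  read b, top X: go to q2, push XX → (q2, ε, XXXXX#)
All input consumed; stack is XXXXX#, not empty, and no further ε-move applies.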